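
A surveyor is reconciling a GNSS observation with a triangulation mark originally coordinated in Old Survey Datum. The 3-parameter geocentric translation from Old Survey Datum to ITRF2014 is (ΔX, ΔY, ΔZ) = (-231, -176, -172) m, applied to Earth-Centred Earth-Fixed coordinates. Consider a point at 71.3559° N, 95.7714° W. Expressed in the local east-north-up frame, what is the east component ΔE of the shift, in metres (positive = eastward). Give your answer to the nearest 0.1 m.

At φ = 71.3559°, λ = -95.7714°: sin φ = 0.947523, cos φ = 0.319689, sin λ = -0.994931, cos λ = -0.100560.
ΔE = −sin λ·ΔX + cos λ·ΔY = −(-0.994931)·(-231) + (-0.100560)·(-176) = -212.13 m.

ΔE = -212.1 m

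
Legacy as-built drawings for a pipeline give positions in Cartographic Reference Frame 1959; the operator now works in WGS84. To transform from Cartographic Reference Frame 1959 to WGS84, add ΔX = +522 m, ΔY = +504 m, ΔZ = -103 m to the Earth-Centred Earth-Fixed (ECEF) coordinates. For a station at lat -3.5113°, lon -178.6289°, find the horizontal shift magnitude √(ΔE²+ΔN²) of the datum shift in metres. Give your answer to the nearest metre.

510 m

At φ = -3.5113°, λ = -178.6289°: sin φ = -0.061245, cos φ = 0.998123, sin λ = -0.023928, cos λ = -0.999714.
ΔE = −sin λ·ΔX + cos λ·ΔY = −(-0.023928)·(522) + (-0.999714)·(504) = -491.37 m.
ΔN = −sin φ cos λ·ΔX − sin φ sin λ·ΔY + cos φ·ΔZ = −(-0.061245)(-0.999714)(522) − (-0.061245)(-0.023928)(504) + (0.998123)(-103) = -135.51 m.
Horizontal magnitude = √(ΔE² + ΔN²) = √((-491.37)² + (-135.51)²) = 509.71 m.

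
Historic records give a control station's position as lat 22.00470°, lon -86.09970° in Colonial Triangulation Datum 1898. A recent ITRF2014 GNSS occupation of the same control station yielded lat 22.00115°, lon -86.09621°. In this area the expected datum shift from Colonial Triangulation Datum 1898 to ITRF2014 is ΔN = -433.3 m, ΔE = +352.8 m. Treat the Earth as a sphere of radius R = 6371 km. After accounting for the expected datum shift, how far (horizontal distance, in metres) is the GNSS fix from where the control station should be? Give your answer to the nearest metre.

Observed coordinate differences: Δφ = -0.00355°, Δλ = +0.00349°.
Converting to metres (1° lat = 111195 m, cos φ = 0.927153): observed ΔN = -394.7 m, observed ΔE = 359.8 m.
Subtracting the expected shift leaves a residual of -394.7 − (-433.3) = 38.6 m north and 359.8 − (352.8) = 7.0 m east.
Residual distance = √(38.6² + 7.0²) = 39.2 m.

39 m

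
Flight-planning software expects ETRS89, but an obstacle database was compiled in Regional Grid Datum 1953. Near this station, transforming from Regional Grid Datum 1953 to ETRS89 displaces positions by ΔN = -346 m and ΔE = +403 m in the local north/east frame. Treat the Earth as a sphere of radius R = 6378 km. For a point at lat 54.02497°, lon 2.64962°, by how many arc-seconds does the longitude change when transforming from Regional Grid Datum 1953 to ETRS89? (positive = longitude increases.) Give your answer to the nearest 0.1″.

At latitude 54.02497°, cos φ = 0.587433.
One radian of longitude at latitude φ spans R cos φ, so Δλ = ΔE / (R cos φ) = 403.0 / (6378000 × 0.587433) = 1.0756e-04 rad = 22.186″.

Δλ = 22.2″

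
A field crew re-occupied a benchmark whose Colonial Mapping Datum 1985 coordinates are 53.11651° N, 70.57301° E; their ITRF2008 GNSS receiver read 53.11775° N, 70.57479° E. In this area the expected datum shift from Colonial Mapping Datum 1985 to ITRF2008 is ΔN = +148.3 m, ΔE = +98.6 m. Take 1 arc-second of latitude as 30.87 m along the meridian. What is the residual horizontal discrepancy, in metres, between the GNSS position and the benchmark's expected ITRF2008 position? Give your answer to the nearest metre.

Observed coordinate differences: Δφ = +0.00124°, Δλ = +0.00178°.
Converting to metres (1° lat = 111132 m, cos φ = 0.600190): observed ΔN = 137.8 m, observed ΔE = 118.7 m.
Subtracting the expected shift leaves a residual of 137.8 − (148.3) = -10.5 m north and 118.7 − (98.6) = 20.1 m east.
Residual distance = √((-10.5)² + 20.1²) = 22.7 m.

23 m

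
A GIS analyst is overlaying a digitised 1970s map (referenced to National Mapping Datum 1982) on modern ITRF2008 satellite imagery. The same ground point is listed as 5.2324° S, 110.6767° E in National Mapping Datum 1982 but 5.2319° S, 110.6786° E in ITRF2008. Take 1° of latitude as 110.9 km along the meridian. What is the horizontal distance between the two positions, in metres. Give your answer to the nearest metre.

217 m

Δφ = -5.2319° − -5.2324° = +0.0005°; Δλ = 110.6786° − 110.6767° = +0.0019°.
ΔN = Δφ × 110900 = 55.4 m; ΔE = Δλ × 110900 × cos(-5.2324°) = +0.0019 × 110900 × 0.995833 = 209.8 m.
Distance = √(ΔE² + ΔN²) = √(209.8² + 55.4²) = 217.0 m.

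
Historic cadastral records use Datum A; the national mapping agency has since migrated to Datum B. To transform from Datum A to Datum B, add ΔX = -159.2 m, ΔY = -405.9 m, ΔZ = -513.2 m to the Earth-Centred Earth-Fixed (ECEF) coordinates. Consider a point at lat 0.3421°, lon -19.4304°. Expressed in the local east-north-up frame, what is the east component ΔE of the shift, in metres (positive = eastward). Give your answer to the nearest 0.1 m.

ΔE = -435.7 m

The local east axis at (φ, λ) is (−sin λ, cos λ, 0), so ΔE = −sin(-19.4304°)·(-159.2) + cos(-19.4304°)·(-405.9) = -435.74 m.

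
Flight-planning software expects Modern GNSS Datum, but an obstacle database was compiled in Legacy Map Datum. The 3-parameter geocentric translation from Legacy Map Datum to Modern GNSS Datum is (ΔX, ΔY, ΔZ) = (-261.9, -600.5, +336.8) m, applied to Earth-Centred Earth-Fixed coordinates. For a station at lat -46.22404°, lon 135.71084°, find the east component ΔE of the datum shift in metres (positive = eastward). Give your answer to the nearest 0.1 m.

The local east axis at (φ, λ) is (−sin λ, cos λ, 0), so ΔE = −sin(135.71084°)·(-261.9) + cos(135.71084°)·(-600.5) = 612.73 m.

ΔE = 612.7 m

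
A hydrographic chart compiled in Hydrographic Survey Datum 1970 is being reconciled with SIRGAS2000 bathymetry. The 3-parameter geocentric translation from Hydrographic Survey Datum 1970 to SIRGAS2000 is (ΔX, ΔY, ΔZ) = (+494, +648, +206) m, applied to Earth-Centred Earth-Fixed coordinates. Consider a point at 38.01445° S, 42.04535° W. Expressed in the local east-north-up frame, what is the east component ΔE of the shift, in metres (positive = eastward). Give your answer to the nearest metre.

ΔE = 812 m

At φ = -38.01445°, λ = -42.04535°: sin φ = -0.615860, cos φ = 0.787855, sin λ = -0.669719, cos λ = 0.742615.
ΔE = −sin λ·ΔX + cos λ·ΔY = −(-0.669719)·(494) + (0.742615)·(648) = 812.06 m.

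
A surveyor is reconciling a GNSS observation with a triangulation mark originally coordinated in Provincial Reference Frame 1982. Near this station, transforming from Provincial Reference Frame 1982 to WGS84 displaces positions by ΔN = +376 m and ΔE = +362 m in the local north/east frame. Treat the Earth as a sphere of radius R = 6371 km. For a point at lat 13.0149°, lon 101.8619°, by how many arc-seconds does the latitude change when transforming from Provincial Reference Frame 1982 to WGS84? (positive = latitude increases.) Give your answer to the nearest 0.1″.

On a sphere of radius R, 1 rad of latitude = R, so Δφ = ΔN / R = 376.0 / 6371000 = 5.9017e-05 rad = 12.173″.

Δφ = 12.2″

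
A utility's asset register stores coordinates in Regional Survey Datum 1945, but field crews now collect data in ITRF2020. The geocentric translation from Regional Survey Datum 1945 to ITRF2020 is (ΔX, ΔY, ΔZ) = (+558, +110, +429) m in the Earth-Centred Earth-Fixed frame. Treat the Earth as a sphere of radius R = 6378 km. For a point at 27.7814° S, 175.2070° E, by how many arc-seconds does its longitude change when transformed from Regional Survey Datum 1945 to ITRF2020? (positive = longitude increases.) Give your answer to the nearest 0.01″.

Δλ = -5.71″

sin φ = -0.466099, cos φ = 0.884732, sin λ = 0.083556, cos λ = -0.996503.
East component: ΔE = −sin λ·ΔX + cos λ·ΔY = −(0.083556)(558) + (-0.996503)(110) = -156.24 m.
1° of latitude spans πR/180 = 111317 m; at latitude φ, 1° of longitude spans that × cos φ = 98485.8 m, so Δλ = -156.24 / 98485.8 × 3600 = -5.711″.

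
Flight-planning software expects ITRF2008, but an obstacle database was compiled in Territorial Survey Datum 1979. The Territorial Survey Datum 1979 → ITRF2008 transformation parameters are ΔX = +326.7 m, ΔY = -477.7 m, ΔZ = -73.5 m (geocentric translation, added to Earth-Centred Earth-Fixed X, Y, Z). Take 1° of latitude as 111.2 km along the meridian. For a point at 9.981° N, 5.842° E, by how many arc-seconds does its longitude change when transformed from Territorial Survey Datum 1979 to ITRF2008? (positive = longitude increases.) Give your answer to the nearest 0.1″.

Δλ = -16.7″

sin φ = 0.173322, cos φ = 0.984865, sin λ = 0.101786, cos λ = 0.994806.
East component: ΔE = −sin λ·ΔX + cos λ·ΔY = −(0.101786)(326.7) + (0.994806)(-477.7) = -508.47 m.
1° of latitude spans 111200 m; at latitude φ, 1° of longitude spans that × cos φ = 109517.0 m, so Δλ = -508.47 / 109517.0 × 3600 = -16.714″.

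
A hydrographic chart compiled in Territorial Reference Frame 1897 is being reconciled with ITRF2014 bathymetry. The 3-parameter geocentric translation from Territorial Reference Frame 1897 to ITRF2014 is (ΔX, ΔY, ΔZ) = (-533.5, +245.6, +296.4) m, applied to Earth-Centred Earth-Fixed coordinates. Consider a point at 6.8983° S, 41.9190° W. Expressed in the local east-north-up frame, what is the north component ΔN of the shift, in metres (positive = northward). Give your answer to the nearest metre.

At φ = -6.8983°, λ = -41.9190°: sin φ = -0.120107, cos φ = 0.992761, sin λ = -0.668079, cos λ = 0.744090.
ΔN = −sin φ cos λ·ΔX − sin φ sin λ·ΔY + cos φ·ΔZ = −(-0.120107)(0.744090)(-533.5) − (-0.120107)(-0.668079)(245.6) + (0.992761)(296.4) = 226.87 m.

ΔN = 227 m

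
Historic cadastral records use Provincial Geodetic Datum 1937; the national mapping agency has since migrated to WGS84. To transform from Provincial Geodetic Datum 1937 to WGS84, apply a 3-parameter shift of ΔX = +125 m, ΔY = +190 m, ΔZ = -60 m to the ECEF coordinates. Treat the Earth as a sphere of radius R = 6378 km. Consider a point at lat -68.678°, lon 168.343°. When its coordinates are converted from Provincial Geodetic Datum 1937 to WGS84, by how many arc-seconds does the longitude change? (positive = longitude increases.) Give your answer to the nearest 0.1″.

Δλ = -18.8″

sin φ = -0.931552, cos φ = 0.363609, sin λ = 0.202052, cos λ = -0.979375.
East component: ΔE = −sin λ·ΔX + cos λ·ΔY = −(0.202052)(125) + (-0.979375)(190) = -211.34 m.
1° of latitude spans πR/180 = 111317 m; at latitude φ, 1° of longitude spans that × cos φ = 40475.9 m, so Δλ = -211.34 / 40475.9 × 3600 = -18.797″.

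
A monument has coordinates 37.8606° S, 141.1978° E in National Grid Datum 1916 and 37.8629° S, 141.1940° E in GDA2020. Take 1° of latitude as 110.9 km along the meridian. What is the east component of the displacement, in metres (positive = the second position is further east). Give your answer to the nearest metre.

Δφ = -37.8629° − -37.8606° = -0.0023°; Δλ = 141.1940° − 141.1978° = -0.0038°.
ΔN = Δφ × 110900 = -255.1 m; ΔE = Δλ × 110900 × cos(-37.8606°) = -0.0038 × 110900 × 0.789506 = -332.7 m.

ΔE = -333 m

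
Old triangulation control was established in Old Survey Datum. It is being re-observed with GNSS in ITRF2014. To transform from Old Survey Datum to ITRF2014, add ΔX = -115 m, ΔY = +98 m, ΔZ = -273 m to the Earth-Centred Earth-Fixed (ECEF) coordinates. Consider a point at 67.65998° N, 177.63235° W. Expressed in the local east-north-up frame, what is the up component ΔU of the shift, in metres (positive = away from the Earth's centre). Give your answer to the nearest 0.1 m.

At φ = 67.65998°, λ = -177.63235°: sin φ = 0.924944, cos φ = 0.380102, sin λ = -0.041312, cos λ = -0.999146.
ΔU = cos φ cos λ·ΔX + cos φ sin λ·ΔY + sin φ·ΔZ = (0.380102)(-0.999146)(-115) + (0.380102)(-0.041312)(98) + (0.924944)(-273) = -210.37 m.

ΔU = -210.4 m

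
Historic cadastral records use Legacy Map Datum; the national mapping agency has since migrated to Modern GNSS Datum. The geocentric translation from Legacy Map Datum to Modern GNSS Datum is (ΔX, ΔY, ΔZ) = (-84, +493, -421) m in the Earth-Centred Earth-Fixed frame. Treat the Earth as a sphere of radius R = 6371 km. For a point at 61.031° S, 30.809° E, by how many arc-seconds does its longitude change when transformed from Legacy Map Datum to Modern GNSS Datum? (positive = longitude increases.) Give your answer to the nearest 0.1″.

sin φ = -0.874882, cos φ = 0.484336, sin λ = 0.512178, cos λ = 0.858879.
East component: ΔE = −sin λ·ΔX + cos λ·ΔY = −(0.512178)(-84) + (0.858879)(493) = 466.45 m.
1° of latitude spans πR/180 = 111195 m; at latitude φ, 1° of longitude spans that × cos φ = 53855.7 m, so Δλ = 466.45 / 53855.7 × 3600 = 31.180″.

Δλ = 31.2″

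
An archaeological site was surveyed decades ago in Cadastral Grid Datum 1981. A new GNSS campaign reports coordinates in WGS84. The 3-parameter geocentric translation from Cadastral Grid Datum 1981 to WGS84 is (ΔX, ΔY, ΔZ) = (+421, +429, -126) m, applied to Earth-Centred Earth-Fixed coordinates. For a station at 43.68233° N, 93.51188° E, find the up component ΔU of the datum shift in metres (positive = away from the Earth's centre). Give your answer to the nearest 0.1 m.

At φ = 43.68233°, λ = 93.51188°: sin φ = 0.690659, cos φ = 0.723180, sin λ = 0.998122, cos λ = -0.061255.
ΔU = cos φ cos λ·ΔX + cos φ sin λ·ΔY + sin φ·ΔZ = (0.723180)(-0.061255)(421) + (0.723180)(0.998122)(429) + (0.690659)(-126) = 203.99 m.

ΔU = 204.0 m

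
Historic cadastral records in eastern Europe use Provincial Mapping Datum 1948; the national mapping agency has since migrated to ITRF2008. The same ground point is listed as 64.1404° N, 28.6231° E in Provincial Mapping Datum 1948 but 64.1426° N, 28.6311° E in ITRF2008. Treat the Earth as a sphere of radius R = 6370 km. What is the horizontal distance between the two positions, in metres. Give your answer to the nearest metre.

459 m

Δφ = 64.1426° − 64.1404° = +0.0022°; Δλ = 28.6311° − 28.6231° = +0.0080°.
1° along a meridian = πR/180 = 111177 m.
ΔN = Δφ × 111177 = 244.6 m; ΔE = Δλ × 111177 × cos(64.1404°) = +0.0080 × 111177 × 0.436167 = 387.9 m.
Distance = √(ΔE² + ΔN²) = √(387.9² + 244.6²) = 458.6 m.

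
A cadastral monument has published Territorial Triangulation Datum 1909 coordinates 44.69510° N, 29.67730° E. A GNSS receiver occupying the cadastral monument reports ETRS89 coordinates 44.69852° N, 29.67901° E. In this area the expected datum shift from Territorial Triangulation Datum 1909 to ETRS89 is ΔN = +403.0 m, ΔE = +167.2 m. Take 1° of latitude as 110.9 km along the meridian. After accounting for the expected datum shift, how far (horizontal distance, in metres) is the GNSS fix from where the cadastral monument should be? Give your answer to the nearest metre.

40 m

Observed coordinate differences: Δφ = +0.00342°, Δλ = +0.00171°.
Converting to metres (1° lat = 110900 m, cos φ = 0.710860): observed ΔN = 379.3 m, observed ΔE = 134.8 m.
Subtracting the expected shift leaves a residual of 379.3 − (403.0) = -23.7 m north and 134.8 − (167.2) = -32.4 m east.
Residual distance = √((-23.7)² + (-32.4)²) = 40.2 m.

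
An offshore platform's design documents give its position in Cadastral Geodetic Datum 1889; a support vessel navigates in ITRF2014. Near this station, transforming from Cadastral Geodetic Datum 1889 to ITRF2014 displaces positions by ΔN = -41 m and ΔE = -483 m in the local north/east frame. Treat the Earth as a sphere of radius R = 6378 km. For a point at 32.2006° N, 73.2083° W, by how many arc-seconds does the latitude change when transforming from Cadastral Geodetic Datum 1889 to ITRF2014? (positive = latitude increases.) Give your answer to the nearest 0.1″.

On a sphere of radius R, 1 rad of latitude = R, so Δφ = ΔN / R = -41.0 / 6378000 = -6.4283e-06 rad = -1.326″.

Δφ = -1.3″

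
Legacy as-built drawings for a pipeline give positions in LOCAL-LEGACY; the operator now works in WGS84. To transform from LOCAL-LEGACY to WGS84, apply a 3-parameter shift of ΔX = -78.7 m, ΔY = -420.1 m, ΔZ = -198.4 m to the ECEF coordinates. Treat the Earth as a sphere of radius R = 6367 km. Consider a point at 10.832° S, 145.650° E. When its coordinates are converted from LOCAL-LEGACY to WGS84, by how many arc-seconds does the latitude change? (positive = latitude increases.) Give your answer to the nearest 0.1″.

Δφ = -7.4″

sin φ = -0.187930, cos φ = 0.982182, sin λ = 0.564247, cos λ = -0.825606.
North component: ΔN = −sin φ cos λ·ΔX − sin φ sin λ·ΔY + cos φ·ΔZ = −(-0.187930)(-0.825606)(-78.7) − (-0.187930)(0.564247)(-420.1) + (0.982182)(-198.4) = -227.20 m.
1° of latitude spans πR/180 = 111125 m, so Δφ = -227.20 / 111125 × 3600 = -7.360″.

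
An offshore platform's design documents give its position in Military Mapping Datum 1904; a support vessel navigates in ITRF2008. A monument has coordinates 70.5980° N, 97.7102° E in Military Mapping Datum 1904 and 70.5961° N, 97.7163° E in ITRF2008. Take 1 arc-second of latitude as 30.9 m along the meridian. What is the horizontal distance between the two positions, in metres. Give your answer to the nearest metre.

Δφ = 70.5961° − 70.5980° = -0.0019°; Δλ = 97.7163° − 97.7102° = +0.0061°.
1° of latitude = 3600 × 30.90 = 111240 m.
ΔN = Δφ × 111240 = -211.4 m; ΔE = Δλ × 111240 × cos(70.5980°) = +0.0061 × 111240 × 0.332194 = 225.4 m.
Distance = √(ΔE² + ΔN²) = √(225.4² + (-211.4)²) = 309.0 m.

309 m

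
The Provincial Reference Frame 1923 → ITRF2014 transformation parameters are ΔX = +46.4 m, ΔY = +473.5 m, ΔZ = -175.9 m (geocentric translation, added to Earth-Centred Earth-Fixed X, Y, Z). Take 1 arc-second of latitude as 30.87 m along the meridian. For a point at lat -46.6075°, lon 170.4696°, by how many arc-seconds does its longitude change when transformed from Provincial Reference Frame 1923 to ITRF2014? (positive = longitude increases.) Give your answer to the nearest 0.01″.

Δλ = -22.38″

sin φ = -0.726665, cos φ = 0.686992, sin λ = 0.165571, cos λ = -0.986198.
East component: ΔE = −sin λ·ΔX + cos λ·ΔY = −(0.165571)(46.4) + (-0.986198)(473.5) = -474.65 m.
1° of latitude spans 3600 × 30.87 = 111132 m; at latitude φ, 1° of longitude spans that × cos φ = 76346.8 m, so Δλ = -474.65 / 76346.8 × 3600 = -22.381″.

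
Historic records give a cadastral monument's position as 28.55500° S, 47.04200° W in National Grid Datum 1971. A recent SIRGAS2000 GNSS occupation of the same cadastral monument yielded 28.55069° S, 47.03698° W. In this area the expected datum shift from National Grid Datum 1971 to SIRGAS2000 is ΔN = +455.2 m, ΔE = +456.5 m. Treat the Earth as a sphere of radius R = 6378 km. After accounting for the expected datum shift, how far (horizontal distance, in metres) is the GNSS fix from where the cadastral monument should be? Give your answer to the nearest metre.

Observed coordinate differences: Δφ = +0.00431°, Δλ = +0.00502°.
Converting to metres (1° lat = 111317 m, cos φ = 0.878359): observed ΔN = 479.8 m, observed ΔE = 490.8 m.
Subtracting the expected shift leaves a residual of 479.8 − (455.2) = 24.6 m north and 490.8 − (456.5) = 34.3 m east.
Residual distance = √(24.6² + 34.3²) = 42.2 m.

42 m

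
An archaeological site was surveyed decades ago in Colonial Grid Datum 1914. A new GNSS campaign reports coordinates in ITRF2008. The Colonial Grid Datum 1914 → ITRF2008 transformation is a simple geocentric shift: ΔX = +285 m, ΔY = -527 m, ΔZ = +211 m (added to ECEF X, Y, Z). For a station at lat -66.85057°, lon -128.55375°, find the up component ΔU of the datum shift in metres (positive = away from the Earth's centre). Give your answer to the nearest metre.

The local up (radial) axis is (cos φ cos λ, cos φ sin λ, sin φ), giving ΔU = -69.830 + 162.020 − 194.011 = -101.82 m.

ΔU = -102 m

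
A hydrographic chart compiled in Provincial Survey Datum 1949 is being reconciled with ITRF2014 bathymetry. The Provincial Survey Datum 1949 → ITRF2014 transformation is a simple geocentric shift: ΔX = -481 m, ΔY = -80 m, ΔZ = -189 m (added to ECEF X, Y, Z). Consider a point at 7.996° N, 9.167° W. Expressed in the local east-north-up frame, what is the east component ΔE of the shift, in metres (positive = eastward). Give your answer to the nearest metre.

ΔE = -156 m

At φ = 7.996°, λ = -9.167°: sin φ = 0.139104, cos φ = 0.990278, sin λ = -0.159313, cos λ = 0.987228.
ΔE = −sin λ·ΔX + cos λ·ΔY = −(-0.159313)·(-481) + (0.987228)·(-80) = -155.61 m.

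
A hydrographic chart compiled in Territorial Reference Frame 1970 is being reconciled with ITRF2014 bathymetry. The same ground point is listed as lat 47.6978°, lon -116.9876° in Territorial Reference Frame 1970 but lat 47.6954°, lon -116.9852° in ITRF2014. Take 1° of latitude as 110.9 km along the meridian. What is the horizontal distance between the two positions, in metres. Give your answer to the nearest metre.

Δφ = 47.6954° − 47.6978° = -0.0024°; Δλ = -116.9852° − -116.9876° = +0.0024°.
ΔN = Δφ × 110900 = -266.2 m; ΔE = Δλ × 110900 × cos(47.6978°) = +0.0024 × 110900 × 0.673041 = 179.1 m.
Distance = √(ΔE² + ΔN²) = √(179.1² + (-266.2)²) = 320.8 m.

321 m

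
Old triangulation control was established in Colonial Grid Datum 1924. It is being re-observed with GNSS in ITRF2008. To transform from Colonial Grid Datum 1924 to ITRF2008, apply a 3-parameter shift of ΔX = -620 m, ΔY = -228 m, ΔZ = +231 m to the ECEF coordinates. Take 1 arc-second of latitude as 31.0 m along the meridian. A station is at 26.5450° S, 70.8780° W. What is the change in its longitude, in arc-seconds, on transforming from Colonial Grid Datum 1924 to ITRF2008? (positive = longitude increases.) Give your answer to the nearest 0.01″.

Δλ = -23.82″

sin φ = -0.446901, cos φ = 0.894584, sin λ = -0.944823, cos λ = 0.327581.
East component: ΔE = −sin λ·ΔX + cos λ·ΔY = −(-0.944823)(-620) + (0.327581)(-228) = -660.48 m.
1° of latitude spans 3600 × 31.00 = 111600 m; at latitude φ, 1° of longitude spans that × cos φ = 99835.5 m, so Δλ = -660.48 / 99835.5 × 3600 = -23.816″.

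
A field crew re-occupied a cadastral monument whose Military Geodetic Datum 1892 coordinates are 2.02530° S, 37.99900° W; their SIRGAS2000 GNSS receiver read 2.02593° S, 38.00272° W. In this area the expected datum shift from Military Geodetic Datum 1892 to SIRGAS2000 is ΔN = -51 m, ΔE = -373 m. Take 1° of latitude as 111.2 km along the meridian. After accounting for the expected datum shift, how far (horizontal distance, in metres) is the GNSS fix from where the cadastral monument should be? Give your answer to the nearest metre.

45 m

Observed coordinate differences: Δφ = -0.00063°, Δλ = -0.00372°.
Converting to metres (1° lat = 111200 m, cos φ = 0.999375): observed ΔN = -70.1 m, observed ΔE = -413.4 m.
Subtracting the expected shift leaves a residual of -70.1 − (-51) = -19.1 m north and -413.4 − (-373) = -40.4 m east.
Residual distance = √((-19.1)² + (-40.4)²) = 44.7 m.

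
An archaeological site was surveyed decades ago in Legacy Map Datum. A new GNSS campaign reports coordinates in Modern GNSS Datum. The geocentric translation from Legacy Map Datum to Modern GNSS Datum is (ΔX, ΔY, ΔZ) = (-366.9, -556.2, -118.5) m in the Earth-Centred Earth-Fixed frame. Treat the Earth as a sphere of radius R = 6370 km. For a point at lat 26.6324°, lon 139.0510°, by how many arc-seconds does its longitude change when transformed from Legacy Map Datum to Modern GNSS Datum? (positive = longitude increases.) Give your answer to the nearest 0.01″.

Δλ = 23.93″

sin φ = 0.448265, cos φ = 0.893901, sin λ = 0.655387, cos λ = -0.755293.
East component: ΔE = −sin λ·ΔX + cos λ·ΔY = −(0.655387)(-366.9) + (-0.755293)(-556.2) = 660.56 m.
1° of latitude spans πR/180 = 111177 m; at latitude φ, 1° of longitude spans that × cos φ = 99381.6 m, so Δλ = 660.56 / 99381.6 × 3600 = 23.928″.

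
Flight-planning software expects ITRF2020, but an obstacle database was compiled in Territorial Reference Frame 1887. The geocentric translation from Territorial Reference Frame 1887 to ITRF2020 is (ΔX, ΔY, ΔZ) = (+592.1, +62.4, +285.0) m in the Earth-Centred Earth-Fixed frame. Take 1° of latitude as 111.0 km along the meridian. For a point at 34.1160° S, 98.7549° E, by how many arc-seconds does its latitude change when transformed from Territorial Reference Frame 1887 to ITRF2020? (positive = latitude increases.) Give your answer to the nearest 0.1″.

sin φ = -0.560870, cos φ = 0.827904, sin λ = 0.988348, cos λ = -0.152208.
North component: ΔN = −sin φ cos λ·ΔX − sin φ sin λ·ΔY + cos φ·ΔZ = −(-0.560870)(-0.152208)(592.1) − (-0.560870)(0.988348)(62.4) + (0.827904)(285.0) = 220.00 m.
1° of latitude spans 111000 m, so Δφ = 220.00 / 111000 × 3600 = 7.135″.

Δφ = 7.1″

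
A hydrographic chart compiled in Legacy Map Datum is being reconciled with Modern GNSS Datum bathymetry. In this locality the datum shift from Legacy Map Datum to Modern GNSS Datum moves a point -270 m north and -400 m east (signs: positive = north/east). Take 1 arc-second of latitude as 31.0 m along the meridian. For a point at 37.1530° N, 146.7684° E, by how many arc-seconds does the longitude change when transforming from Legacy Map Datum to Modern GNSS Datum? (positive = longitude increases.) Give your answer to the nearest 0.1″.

Δλ = -16.2″

At latitude 37.1530°, cos φ = 0.797026.
1″ of longitude at this latitude = 31.00 × cos φ = 24.7078 m, so Δλ = -400.0 / 24.7078 = -16.189″.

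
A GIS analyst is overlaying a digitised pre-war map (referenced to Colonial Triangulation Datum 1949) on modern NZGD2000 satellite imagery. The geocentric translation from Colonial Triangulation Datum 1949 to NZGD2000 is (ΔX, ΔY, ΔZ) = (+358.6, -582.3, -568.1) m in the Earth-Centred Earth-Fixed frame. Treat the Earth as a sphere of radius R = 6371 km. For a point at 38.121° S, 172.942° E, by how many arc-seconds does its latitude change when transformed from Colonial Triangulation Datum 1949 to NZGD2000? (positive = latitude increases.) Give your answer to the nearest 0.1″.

sin φ = -0.617324, cos φ = 0.786709, sin λ = 0.122874, cos λ = -0.992422.
North component: ΔN = −sin φ cos λ·ΔX − sin φ sin λ·ΔY + cos φ·ΔZ = −(-0.617324)(-0.992422)(358.6) − (-0.617324)(0.122874)(-582.3) + (0.786709)(-568.1) = -710.79 m.
1° of latitude spans πR/180 = 111195 m, so Δφ = -710.79 / 111195 × 3600 = -23.012″.

Δφ = -23.0″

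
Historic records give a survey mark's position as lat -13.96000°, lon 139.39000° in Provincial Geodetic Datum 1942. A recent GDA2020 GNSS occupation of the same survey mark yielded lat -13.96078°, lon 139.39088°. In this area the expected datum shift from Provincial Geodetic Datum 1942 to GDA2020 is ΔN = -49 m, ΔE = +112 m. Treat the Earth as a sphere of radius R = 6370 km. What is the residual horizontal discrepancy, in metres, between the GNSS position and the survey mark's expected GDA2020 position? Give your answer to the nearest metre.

41 m

Observed coordinate differences: Δφ = -0.00078°, Δλ = +0.00088°.
Converting to metres (1° lat = 111177 m, cos φ = 0.970464): observed ΔN = -86.7 m, observed ΔE = 94.9 m.
Subtracting the expected shift leaves a residual of -86.7 − (-49) = -37.7 m north and 94.9 − (112) = -17.1 m east.
Residual distance = √((-37.7)² + (-17.1)²) = 41.4 m.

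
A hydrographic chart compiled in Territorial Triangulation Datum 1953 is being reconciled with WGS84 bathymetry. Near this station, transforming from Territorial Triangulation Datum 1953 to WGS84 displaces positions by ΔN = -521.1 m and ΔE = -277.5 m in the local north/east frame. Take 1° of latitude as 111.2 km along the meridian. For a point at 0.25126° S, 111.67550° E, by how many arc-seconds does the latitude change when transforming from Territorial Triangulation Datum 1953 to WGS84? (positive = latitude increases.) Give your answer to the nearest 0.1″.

1° of latitude = 111.2 km, so Δφ = -521.1 / 111200 = -0.0046862° = -16.870″.

Δφ = -16.9″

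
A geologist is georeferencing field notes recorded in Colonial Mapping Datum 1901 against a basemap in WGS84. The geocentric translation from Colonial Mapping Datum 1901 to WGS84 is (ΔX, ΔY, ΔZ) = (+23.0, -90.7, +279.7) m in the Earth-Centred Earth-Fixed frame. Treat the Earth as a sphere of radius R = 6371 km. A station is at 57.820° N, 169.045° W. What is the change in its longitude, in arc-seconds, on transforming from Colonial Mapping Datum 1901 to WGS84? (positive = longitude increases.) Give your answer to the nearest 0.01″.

Δλ = 5.68″

sin φ = 0.846379, cos φ = 0.532581, sin λ = -0.190038, cos λ = -0.981777.
East component: ΔE = −sin λ·ΔX + cos λ·ΔY = −(-0.190038)(23.0) + (-0.981777)(-90.7) = 93.42 m.
1° of latitude spans πR/180 = 111195 m; at latitude φ, 1° of longitude spans that × cos φ = 59220.3 m, so Δλ = 93.42 / 59220.3 × 3600 = 5.679″.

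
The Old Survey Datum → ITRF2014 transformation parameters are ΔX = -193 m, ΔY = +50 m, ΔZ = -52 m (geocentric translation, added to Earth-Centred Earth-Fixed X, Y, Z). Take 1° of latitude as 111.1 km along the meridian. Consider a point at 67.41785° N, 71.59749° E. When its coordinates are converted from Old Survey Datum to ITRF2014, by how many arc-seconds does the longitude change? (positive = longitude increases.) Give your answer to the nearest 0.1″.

Δλ = 16.8″

sin φ = 0.923330, cos φ = 0.384008, sin λ = 0.948862, cos λ = 0.315691.
East component: ΔE = −sin λ·ΔX + cos λ·ΔY = −(0.948862)(-193) + (0.315691)(50) = 198.91 m.
1° of latitude spans 111100 m; at latitude φ, 1° of longitude spans that × cos φ = 42663.3 m, so Δλ = 198.91 / 42663.3 × 3600 = 16.785″.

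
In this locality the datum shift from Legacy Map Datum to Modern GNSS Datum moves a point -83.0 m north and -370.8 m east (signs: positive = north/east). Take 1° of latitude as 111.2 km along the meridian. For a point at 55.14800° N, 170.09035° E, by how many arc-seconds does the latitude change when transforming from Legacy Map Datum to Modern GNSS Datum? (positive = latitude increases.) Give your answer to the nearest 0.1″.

Δφ = -2.7″

1° of latitude = 111.2 km, so Δφ = -83.0 / 111200 = -0.0007464° = -2.687″.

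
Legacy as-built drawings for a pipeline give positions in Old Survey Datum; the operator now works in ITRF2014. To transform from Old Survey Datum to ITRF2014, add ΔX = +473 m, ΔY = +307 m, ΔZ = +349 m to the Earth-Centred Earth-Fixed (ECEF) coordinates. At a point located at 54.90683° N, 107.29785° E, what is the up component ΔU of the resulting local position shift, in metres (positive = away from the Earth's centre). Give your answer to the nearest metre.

ΔU = 373 m

At φ = 54.90683°, λ = 107.29785°: sin φ = 0.818218, cos φ = 0.574908, sin λ = 0.954772, cos λ = -0.297339.
ΔU = cos φ cos λ·ΔX + cos φ sin λ·ΔY + sin φ·ΔZ = (0.574908)(-0.297339)(473) + (0.574908)(0.954772)(307) + (0.818218)(349) = 373.22 m.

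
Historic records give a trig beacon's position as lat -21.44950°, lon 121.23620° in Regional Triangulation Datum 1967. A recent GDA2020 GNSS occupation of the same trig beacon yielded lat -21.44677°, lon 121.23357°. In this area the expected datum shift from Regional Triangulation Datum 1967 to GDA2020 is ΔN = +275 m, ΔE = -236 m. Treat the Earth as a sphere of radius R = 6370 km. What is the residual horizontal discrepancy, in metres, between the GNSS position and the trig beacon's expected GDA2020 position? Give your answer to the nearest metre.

Observed coordinate differences: Δφ = +0.00273°, Δλ = -0.00263°.
Converting to metres (1° lat = 111177 m, cos φ = 0.930740): observed ΔN = 303.5 m, observed ΔE = -272.1 m.
Subtracting the expected shift leaves a residual of 303.5 − (275) = 28.5 m north and -272.1 − (-236) = -36.1 m east.
Residual distance = √(28.5² + (-36.1)²) = 46.0 m.

46 m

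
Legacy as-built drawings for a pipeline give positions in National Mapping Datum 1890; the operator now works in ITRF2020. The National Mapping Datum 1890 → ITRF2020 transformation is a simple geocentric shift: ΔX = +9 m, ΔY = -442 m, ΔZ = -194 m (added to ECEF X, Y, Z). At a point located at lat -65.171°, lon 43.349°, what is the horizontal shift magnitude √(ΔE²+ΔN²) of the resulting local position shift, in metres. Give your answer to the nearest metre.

480 m

At φ = -65.171°, λ = 43.349°: sin φ = -0.907565, cos φ = 0.419911, sin λ = 0.686441, cos λ = 0.727186.
ΔE = −sin λ·ΔX + cos λ·ΔY = −(0.686441)·(9) + (0.727186)·(-442) = -327.59 m.
ΔN = −sin φ cos λ·ΔX − sin φ sin λ·ΔY + cos φ·ΔZ = −(-0.907565)(0.727186)(9) − (-0.907565)(0.686441)(-442) + (0.419911)(-194) = -350.88 m.
Horizontal magnitude = √(ΔE² + ΔN²) = √((-327.59)² + (-350.88)²) = 480.04 m.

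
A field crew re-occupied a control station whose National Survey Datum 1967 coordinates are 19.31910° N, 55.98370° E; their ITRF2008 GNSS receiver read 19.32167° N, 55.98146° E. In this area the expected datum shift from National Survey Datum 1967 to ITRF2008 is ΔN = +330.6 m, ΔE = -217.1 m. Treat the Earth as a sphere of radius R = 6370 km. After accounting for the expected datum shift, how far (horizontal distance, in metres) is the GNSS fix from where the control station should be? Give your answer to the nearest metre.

48 m

Observed coordinate differences: Δφ = +0.00257°, Δλ = -0.00224°.
Converting to metres (1° lat = 111177 m, cos φ = 0.943691): observed ΔN = 285.7 m, observed ΔE = -235.0 m.
Subtracting the expected shift leaves a residual of 285.7 − (330.6) = -44.9 m north and -235.0 − (-217.1) = -17.9 m east.
Residual distance = √((-44.9)² + (-17.9)²) = 48.3 m.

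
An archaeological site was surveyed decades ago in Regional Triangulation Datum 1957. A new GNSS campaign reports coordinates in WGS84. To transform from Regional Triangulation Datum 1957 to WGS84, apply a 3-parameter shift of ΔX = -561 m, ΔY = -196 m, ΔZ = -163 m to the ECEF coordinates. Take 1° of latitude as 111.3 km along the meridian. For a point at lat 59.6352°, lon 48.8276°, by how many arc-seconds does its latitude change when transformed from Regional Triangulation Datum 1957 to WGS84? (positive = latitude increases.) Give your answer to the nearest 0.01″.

sin φ = 0.862824, cos φ = 0.505504, sin λ = 0.752732, cos λ = 0.658327.
North component: ΔN = −sin φ cos λ·ΔX − sin φ sin λ·ΔY + cos φ·ΔZ = −(0.862824)(0.658327)(-561) − (0.862824)(0.752732)(-196) + (0.505504)(-163) = 363.56 m.
1° of latitude spans 111300 m, so Δφ = 363.56 / 111300 × 3600 = 11.759″.

Δφ = 11.76″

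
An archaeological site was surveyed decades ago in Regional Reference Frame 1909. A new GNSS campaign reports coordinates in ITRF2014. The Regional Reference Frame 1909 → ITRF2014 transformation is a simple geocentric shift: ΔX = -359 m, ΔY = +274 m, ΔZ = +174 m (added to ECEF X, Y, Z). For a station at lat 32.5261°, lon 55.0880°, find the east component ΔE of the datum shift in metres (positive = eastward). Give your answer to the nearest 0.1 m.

The local east axis at (φ, λ) is (−sin λ, cos λ, 0), so ΔE = −sin(55.0880°)·(-359) + cos(55.0880°)·274 = 451.21 m.

ΔE = 451.2 m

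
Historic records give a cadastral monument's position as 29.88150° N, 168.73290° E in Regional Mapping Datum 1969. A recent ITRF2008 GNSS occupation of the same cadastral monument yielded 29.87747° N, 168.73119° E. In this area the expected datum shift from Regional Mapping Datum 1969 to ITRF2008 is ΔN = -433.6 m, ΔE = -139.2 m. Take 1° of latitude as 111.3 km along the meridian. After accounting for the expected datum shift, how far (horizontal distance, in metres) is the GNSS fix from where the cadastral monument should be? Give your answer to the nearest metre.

30 m

Observed coordinate differences: Δφ = -0.00403°, Δλ = -0.00171°.
Converting to metres (1° lat = 111300 m, cos φ = 0.867058): observed ΔN = -448.5 m, observed ΔE = -165.0 m.
Subtracting the expected shift leaves a residual of -448.5 − (-433.6) = -14.9 m north and -165.0 − (-139.2) = -25.8 m east.
Residual distance = √((-14.9)² + (-25.8)²) = 29.8 m.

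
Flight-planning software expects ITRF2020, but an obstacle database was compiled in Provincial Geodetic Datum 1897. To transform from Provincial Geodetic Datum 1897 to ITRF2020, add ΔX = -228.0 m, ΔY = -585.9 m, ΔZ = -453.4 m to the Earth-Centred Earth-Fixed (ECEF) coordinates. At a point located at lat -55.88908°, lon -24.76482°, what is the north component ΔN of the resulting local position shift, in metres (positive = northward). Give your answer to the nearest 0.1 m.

At φ = -55.88908°, λ = -24.76482°: sin φ = -0.827953, cos φ = 0.560797, sin λ = -0.418895, cos λ = 0.908035.
ΔN = −sin φ cos λ·ΔX − sin φ sin λ·ΔY + cos φ·ΔZ = −(-0.827953)(0.908035)(-228.0) − (-0.827953)(-0.418895)(-585.9) + (0.560797)(-453.4) = -222.47 m.

ΔN = -222.5 m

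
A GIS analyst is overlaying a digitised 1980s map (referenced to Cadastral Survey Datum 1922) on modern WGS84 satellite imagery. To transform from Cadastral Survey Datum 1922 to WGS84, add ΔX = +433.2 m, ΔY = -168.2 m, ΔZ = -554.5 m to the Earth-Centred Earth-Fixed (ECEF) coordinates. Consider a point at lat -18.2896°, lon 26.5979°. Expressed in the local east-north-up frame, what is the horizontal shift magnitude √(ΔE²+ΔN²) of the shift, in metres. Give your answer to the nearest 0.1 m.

549.8 m

The local east axis at (φ, λ) is (−sin λ, cos λ, 0), so ΔE = −sin(26.5979°)·433.2 + cos(26.5979°)·(-168.2) = -344.35 m.
The local north axis is (−sin φ cos λ, −sin φ sin λ, cos φ), giving ΔN = 121.560 − 23.633 − 526.488 = -428.56 m.
Horizontal magnitude = √(ΔE² + ΔN²) = √((-344.35)² + (-428.56)²) = 549.77 m.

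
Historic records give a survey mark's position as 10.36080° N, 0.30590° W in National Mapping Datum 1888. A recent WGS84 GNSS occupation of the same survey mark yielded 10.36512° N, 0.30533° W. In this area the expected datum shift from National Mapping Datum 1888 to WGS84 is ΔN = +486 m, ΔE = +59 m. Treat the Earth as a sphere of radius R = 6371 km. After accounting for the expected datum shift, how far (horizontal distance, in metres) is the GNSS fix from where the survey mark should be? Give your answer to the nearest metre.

7 m

Observed coordinate differences: Δφ = +0.00432°, Δλ = +0.00057°.
Converting to metres (1° lat = 111195 m, cos φ = 0.983695): observed ΔN = 480.4 m, observed ΔE = 62.3 m.
Subtracting the expected shift leaves a residual of 480.4 − (486) = -5.6 m north and 62.3 − (59) = 3.3 m east.
Residual distance = √((-5.6)² + 3.3²) = 6.6 m.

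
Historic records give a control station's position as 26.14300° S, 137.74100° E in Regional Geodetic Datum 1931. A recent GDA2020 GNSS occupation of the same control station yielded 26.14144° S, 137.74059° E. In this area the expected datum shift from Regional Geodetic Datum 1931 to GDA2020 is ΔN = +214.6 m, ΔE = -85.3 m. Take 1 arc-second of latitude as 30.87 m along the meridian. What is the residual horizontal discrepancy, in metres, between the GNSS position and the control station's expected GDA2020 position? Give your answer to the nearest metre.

61 m

Observed coordinate differences: Δφ = +0.00156°, Δλ = -0.00041°.
Converting to metres (1° lat = 111132 m, cos φ = 0.897697): observed ΔN = 173.4 m, observed ΔE = -40.9 m.
Subtracting the expected shift leaves a residual of 173.4 − (214.6) = -41.2 m north and -40.9 − (-85.3) = 44.4 m east.
Residual distance = √((-41.2)² + 44.4²) = 60.6 m.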